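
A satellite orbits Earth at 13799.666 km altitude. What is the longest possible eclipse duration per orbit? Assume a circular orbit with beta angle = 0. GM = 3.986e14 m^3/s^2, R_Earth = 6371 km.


r = 20170.6660 km
T = 475.1605 min
Eclipse fraction = arcsin(R_E/r)/pi = arcsin(6371.0000/20170.6660)/pi
= arcsin(0.3158547)/pi = 0.1022912
Eclipse duration = 0.1022912 * 475.1605 = 48.6047 min

48.6047 minutes


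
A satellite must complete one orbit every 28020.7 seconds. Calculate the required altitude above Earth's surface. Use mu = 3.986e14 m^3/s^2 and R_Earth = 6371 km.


T = 28020.7 s
r = (mu*T^2/(4*pi^2))^(1/3) = (3.986e14 * 28020.7^2 / (4*pi^2))^(1/3)
r = 1.9939389e+07 m = 19939.3887 km
alt = r - R_E = 19939.3887 - 6371 = 13568.3887 km

13568.3887 km


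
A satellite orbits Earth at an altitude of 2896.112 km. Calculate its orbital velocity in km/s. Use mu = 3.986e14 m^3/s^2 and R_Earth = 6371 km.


r = R_E + alt = 6371.0 + 2896.112 = 9267.1120 km = 9.267112e+06 m
v = sqrt(mu/r) = sqrt(3.986e14 / 9.267112e+06) = 6558.3780 m/s = 6.5584 km/s

6.5584 km/s


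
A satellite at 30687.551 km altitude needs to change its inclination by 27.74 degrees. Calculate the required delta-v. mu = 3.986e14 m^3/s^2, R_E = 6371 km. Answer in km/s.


r = 37058.5510 km = 3.7058551e+07 m
V = sqrt(mu/r) = 3279.6268 m/s
di = 27.74 deg = 0.4841543 rad
dV = 2*V*sin(di/2) = 2*3279.6268*sin(0.2420772)
dV = 1572.3826 m/s = 1.5724 km/s

1.5724 km/s


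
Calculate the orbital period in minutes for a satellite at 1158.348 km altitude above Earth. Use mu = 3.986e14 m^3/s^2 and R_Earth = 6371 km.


r = 7529.3480 km = 7.529348e+06 m
T = 2*pi*sqrt(r^3/mu) = 2*pi*sqrt(4.2684688e+20 / 3.986e14)
T = 6502.0047 s = 108.3667 min

108.3667 minutes


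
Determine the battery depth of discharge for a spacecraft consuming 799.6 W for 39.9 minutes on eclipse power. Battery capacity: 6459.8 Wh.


E_used = P * t / 60 = 799.6 * 39.9 / 60 = 531.7340 Wh
DOD = E_used / E_total * 100 = 531.7340 / 6459.8 * 100
DOD = 8.2314 %

8.2314 %


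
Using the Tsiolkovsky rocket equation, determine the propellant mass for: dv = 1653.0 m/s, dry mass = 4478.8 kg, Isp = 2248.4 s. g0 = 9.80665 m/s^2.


ve = Isp * g0 = 2248.4 * 9.80665 = 22049.271860 m/s
mass ratio = exp(dv/ve) = exp(1653.0/22049.271860) = 1.07785016
m_prop = m_dry * (mr - 1) = 4478.8 * (1.07785016 - 1)
m_prop = 348.6753 kg

348.6753 kg


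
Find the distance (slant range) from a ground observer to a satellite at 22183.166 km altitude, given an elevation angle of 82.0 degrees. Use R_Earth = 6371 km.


h = 22183.166 km, el = 82.0 deg
d = -R_E*sin(el) + sqrt((R_E*sin(el))^2 + 2*R_E*h + h^2)
d = -6371.0000*sin(1.4312) + sqrt((6371.0000*0.9902681)^2 + 2*6371.0000*22183.166 + 22183.166^2)
d = 22231.3982 km

22231.3982 km


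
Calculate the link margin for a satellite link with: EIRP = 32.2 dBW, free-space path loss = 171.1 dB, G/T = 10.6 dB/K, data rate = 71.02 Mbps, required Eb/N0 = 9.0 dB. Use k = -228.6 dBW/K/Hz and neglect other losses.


C/N0 = EIRP - FSPL + G/T - k = 32.2 - 171.1 + 10.6 - (-228.6)
C/N0 = 100.3000 dB-Hz
R_b = 71.02 Mbps = 7.102e+07 bps -> 10*log10(R_b) = 78.5138 dB-Hz
Eb/N0 = C/N0 - 10*log10(R_b) = 100.3000 - 78.5138 = 21.7862 dB
Margin = Eb/N0 - Eb/N0_req = 21.7862 - 9.0 = 12.7862 dB (link closes)

12.7862 dB


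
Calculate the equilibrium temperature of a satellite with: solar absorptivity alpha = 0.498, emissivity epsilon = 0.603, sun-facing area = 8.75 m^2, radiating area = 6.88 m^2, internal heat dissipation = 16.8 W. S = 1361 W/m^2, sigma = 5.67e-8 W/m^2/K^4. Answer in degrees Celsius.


Numerator = alpha*S*A_sun + Q_int = 0.498*1361*8.75 + 16.8 = 5947.3575 W
Denominator = eps*sigma*A_rad = 0.603*5.67e-8*6.88 = 2.3522789e-07 W/K^4
T^4 = 2.5283386e+10 K^4
T = 398.7574 K = 125.6074 C

125.6074 degrees Celsius


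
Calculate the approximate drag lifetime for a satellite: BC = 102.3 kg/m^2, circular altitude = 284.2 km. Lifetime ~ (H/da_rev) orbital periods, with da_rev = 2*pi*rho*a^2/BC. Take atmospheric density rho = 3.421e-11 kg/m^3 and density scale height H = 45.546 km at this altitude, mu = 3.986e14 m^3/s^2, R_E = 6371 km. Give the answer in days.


a = R_E + alt = 6655.2000 km = 6.6552e+06 m
da_rev = 2*pi*rho*a^2/BC = 2*pi*3.421e-11*(6.6552e+06)^2/102.3 = 93.063532 m per revolution
N = H/da_rev = 45546.0000 m / 93.063532 m = 489.4076 revolutions
P = 2*pi*sqrt(a^3/mu) = 5403.2230 s
lifetime = N*P = 489.4076 * 5403.2230 = 2.6443784e+06 s = 30.6062 days

30.6062 days


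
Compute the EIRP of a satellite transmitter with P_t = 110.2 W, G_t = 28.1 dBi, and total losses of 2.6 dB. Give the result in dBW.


Pt = 110.2 W = 20.4218 dBW
EIRP = Pt_dBW + Gt - losses = 20.4218 + 28.1 - 2.6 = 45.9218 dBW

45.9218 dBW


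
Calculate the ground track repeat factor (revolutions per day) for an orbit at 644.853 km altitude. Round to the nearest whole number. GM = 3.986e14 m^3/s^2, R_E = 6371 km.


r = 7.015853e+06 m
T = 2*pi*sqrt(r^3/mu) = 5848.3310 s = 97.4722 min
revs/day = 1440 / 97.4722 = 14.7734
Rounded: 15 revolutions per day

15 revolutions per day


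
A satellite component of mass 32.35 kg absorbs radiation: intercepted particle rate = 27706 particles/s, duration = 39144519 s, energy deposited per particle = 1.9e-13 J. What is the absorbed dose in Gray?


Total energy deposited = rate * time * E_per
  = 27706 * 39144519 * 1.9e-13 = 0.2060622 J
Dose = E_total / mass = 0.2060622 / 32.35
Dose = 0.006369775 Gy

0.0064 Gy


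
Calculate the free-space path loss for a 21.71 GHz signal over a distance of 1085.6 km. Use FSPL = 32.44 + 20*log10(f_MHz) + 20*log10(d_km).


f = 21.71 GHz = 21710.0000 MHz
d = 1085.6 km
FSPL = 32.44 + 20*log10(21710.0000) + 20*log10(1085.6)
FSPL = 32.44 + 86.7332 + 60.7134
FSPL = 179.8866 dB

179.8866 dB


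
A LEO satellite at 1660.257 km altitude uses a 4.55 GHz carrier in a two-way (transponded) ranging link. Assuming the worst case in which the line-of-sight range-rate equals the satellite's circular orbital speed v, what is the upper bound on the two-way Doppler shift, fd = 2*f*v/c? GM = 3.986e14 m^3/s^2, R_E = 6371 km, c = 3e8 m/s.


r = 8.031257e+06 m
v = sqrt(mu/r) = 7044.9333 m/s (worst-case radial velocity)
f = 4.55 GHz = 4.55e+09 Hz
fd = 2*f*v/c = 2*4.55e+09*7044.9333/3.0e+08
fd = 213696.3100 Hz

213696.3100 Hz


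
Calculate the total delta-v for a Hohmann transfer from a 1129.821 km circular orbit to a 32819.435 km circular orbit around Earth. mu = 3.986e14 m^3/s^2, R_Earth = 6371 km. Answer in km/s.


r1 = 7500.8210 km = 7.500821e+06 m
r2 = 39190.4350 km = 3.9190435e+07 m
dv1 = sqrt(mu/r1)*(sqrt(2*r2/(r1+r2)) - 1) = 2155.2131 m/s
dv2 = sqrt(mu/r2)*(1 - sqrt(2*r1/(r1+r2))) = 1381.4608 m/s
total dv = |dv1| + |dv2| = 2155.2131 + 1381.4608 = 3536.6738 m/s = 3.5367 km/s

3.5367 km/s


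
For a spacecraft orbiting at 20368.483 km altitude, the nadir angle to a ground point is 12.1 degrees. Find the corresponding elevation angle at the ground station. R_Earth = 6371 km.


r = R_E + alt = 26739.4830 km
Law of sines in the satellite / Earth-center / ground-point triangle:
  sin(nadir)/R_E = sin(90 + el)/r  =>  cos(el) = (r/R_E)*sin(nadir)
cos(el) = (26739.4830 / 6371.0000) * sin(12.1 deg) = 0.8797821
el = arccos(0.8797821) = 28.3839 deg
(Earth-central angle = 90 - nadir - el = 49.5161 deg)

28.3839 degrees


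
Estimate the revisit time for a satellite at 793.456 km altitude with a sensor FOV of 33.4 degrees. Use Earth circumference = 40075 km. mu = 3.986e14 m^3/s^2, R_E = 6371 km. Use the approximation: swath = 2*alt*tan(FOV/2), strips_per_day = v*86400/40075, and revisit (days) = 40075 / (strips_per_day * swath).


swath = 2*793.456*tan(0.29147) = 476.0964 km
v = sqrt(mu/r) = 7458.9387 m/s = 7.4589 km/s
strips/day = v*86400/40075 = 7.4589*86400/40075 = 16.0812
coverage/day = strips * swath = 16.0812 * 476.0964 = 7656.1805 km
revisit = 40075 / 7656.1805 = 5.2343 days

5.2343 days


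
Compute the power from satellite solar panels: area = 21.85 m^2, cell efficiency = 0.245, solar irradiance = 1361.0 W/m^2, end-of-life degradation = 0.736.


P = area * eta * S * degradation
P = 21.85 * 0.245 * 1361.0 * 0.736
P = 5362.3291 W

5362.3291 W


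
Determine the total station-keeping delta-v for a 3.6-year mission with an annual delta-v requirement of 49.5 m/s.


dV = rate * years = 49.5 * 3.6
dV = 178.2000 m/s

178.2000 m/s


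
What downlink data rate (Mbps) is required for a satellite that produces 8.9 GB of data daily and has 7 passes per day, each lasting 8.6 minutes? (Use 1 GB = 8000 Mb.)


total contact time = 7 * 8.6 * 60 = 3612.0000 s
data = 8.9 GB = 71200.0000 Mb
rate = 71200.0000 / 3612.0000 = 19.7121 Mbps

19.7121 Mbps


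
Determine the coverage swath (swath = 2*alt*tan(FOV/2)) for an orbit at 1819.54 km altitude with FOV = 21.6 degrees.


FOV = 21.6 deg = 0.3769911 rad
swath = 2 * alt * tan(FOV/2) = 2 * 1819.54 * tan(0.1884956)
swath = 2 * 1819.54 * 0.1907602
swath = 694.1916 km

694.1916 km


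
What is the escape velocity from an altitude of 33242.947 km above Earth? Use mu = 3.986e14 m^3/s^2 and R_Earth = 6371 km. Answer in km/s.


r = 6371.0 + 33242.947 = 39613.9470 km = 3.9613947e+07 m
v_esc = sqrt(2*mu/r) = sqrt(2*3.986e14 / 3.9613947e+07)
v_esc = 4486.0033 m/s = 4.4860 km/s

4.4860 km/s


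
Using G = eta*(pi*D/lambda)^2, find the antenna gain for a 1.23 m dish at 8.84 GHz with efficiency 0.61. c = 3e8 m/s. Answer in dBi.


lambda = c/f = 3e8 / 8.84e+09 = 0.03393665 m
G = eta*(pi*D/lambda)^2 = 0.61*(pi*1.23/0.03393665)^2
G = 7908.6403 (linear)
G = 10*log10(7908.6403) = 38.9810 dBi

38.9810 dBi


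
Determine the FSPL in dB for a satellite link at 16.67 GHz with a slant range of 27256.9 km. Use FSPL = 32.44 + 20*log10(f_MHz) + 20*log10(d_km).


f = 16.67 GHz = 16670.0000 MHz
d = 27256.9 km
FSPL = 32.44 + 20*log10(16670.0000) + 20*log10(27256.9)
FSPL = 32.44 + 84.4387 + 88.7095
FSPL = 205.5882 dB

205.5882 dB


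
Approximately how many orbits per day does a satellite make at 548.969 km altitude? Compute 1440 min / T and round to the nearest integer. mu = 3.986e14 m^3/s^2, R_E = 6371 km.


r = 6.919969e+06 m
T = 2*pi*sqrt(r^3/mu) = 5728.8499 s = 95.4808 min
revs/day = 1440 / 95.4808 = 15.0816
Rounded: 15 revolutions per day

15 revolutions per day


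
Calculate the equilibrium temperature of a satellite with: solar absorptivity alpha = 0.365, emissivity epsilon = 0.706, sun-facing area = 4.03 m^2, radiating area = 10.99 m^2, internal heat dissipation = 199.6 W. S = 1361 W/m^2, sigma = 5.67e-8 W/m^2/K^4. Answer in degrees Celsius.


Numerator = alpha*S*A_sun + Q_int = 0.365*1361*4.03 + 199.6 = 2201.5630 W
Denominator = eps*sigma*A_rad = 0.706*5.67e-8*10.99 = 4.399319e-07 W/K^4
T^4 = 5.0043267e+09 K^4
T = 265.9723 K = -7.1777 C

-7.1777 degrees Celsius


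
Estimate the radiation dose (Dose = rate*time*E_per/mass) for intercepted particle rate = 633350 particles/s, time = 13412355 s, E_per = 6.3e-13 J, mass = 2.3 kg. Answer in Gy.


Total energy deposited = rate * time * E_per
  = 633350 * 13412355 * 6.3e-13 = 5.3517 J
Dose = E_total / mass = 5.3517 / 2.3
Dose = 2.3268 Gy

2.3268 Gy


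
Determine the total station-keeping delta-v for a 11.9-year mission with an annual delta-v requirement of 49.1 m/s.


dV = rate * years = 49.1 * 11.9
dV = 584.2900 m/s

584.2900 m/s


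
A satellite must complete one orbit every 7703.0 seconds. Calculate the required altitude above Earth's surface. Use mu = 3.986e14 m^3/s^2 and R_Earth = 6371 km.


T = 7703.0 s
r = (mu*T^2/(4*pi^2))^(1/3) = (3.986e14 * 7703.0^2 / (4*pi^2))^(1/3)
r = 8.4300947e+06 m = 8430.0947 km
alt = r - R_E = 8430.0947 - 6371 = 2059.0947 km

2059.0947 km


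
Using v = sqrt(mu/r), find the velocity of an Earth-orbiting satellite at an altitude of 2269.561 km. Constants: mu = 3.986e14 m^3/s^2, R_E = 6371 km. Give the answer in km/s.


r = R_E + alt = 6371.0 + 2269.561 = 8640.5610 km = 8.640561e+06 m
v = sqrt(mu/r) = sqrt(3.986e14 / 8.640561e+06) = 6792.0000 m/s = 6.7920 km/s

6.7920 km/s


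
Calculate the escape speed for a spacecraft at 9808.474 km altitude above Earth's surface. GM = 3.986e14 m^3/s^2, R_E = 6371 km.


r = 6371.0 + 9808.474 = 16179.4740 km = 1.6179474e+07 m
v_esc = sqrt(2*mu/r) = sqrt(2*3.986e14 / 1.6179474e+07)
v_esc = 7019.4235 m/s = 7.0194 km/s

7.0194 km/s


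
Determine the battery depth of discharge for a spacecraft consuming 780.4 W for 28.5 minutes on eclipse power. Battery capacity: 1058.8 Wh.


E_used = P * t / 60 = 780.4 * 28.5 / 60 = 370.6900 Wh
DOD = E_used / E_total * 100 = 370.6900 / 1058.8 * 100
DOD = 35.0104 %

35.0104 %


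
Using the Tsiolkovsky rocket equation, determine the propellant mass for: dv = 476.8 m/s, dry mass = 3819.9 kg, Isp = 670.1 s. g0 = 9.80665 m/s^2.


ve = Isp * g0 = 670.1 * 9.80665 = 6571.436165 m/s
mass ratio = exp(dv/ve) = exp(476.8/6571.436165) = 1.07525349
m_prop = m_dry * (mr - 1) = 3819.9 * (1.07525349 - 1)
m_prop = 287.4608 kg

287.4608 kg


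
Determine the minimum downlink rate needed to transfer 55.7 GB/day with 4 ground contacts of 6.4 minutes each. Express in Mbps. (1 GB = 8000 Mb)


total contact time = 4 * 6.4 * 60 = 1536.0000 s
data = 55.7 GB = 445600.0000 Mb
rate = 445600.0000 / 1536.0000 = 290.1042 Mbps

290.1042 Mbps


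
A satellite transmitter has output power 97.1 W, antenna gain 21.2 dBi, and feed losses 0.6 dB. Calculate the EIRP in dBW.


Pt = 97.1 W = 19.8722 dBW
EIRP = Pt_dBW + Gt - losses = 19.8722 + 21.2 - 0.6 = 40.4722 dBW

40.4722 dBW


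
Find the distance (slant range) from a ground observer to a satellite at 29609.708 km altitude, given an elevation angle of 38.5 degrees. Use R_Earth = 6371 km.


h = 29609.708 km, el = 38.5 deg
d = -R_E*sin(el) + sqrt((R_E*sin(el))^2 + 2*R_E*h + h^2)
d = -6371.0000*sin(0.6719518) + sqrt((6371.0000*0.6225146)^2 + 2*6371.0000*29609.708 + 29609.708^2)
d = 31667.5275 km

31667.5275 km


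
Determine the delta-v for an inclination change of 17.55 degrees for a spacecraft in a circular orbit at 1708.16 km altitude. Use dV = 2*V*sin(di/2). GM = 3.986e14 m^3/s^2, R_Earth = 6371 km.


r = 8079.1600 km = 8.07916e+06 m
V = sqrt(mu/r) = 7024.0168 m/s
di = 17.55 deg = 0.3063053 rad
dV = 2*V*sin(di/2) = 2*7024.0168*sin(0.1531526)
dV = 2143.0925 m/s = 2.1431 km/s

2.1431 km/s


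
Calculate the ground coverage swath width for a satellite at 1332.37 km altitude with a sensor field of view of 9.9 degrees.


FOV = 9.9 deg = 0.1727876 rad
swath = 2 * alt * tan(FOV/2) = 2 * 1332.37 * tan(0.0863938)
swath = 2 * 1332.37 * 0.08660939
swath = 230.7915 km

230.7915 km


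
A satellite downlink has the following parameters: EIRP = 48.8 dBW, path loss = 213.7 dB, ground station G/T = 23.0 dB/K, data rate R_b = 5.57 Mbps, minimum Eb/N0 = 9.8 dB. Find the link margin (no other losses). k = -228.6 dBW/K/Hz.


C/N0 = EIRP - FSPL + G/T - k = 48.8 - 213.7 + 23.0 - (-228.6)
C/N0 = 86.7000 dB-Hz
R_b = 5.57 Mbps = 5.57e+06 bps -> 10*log10(R_b) = 67.4586 dB-Hz
Eb/N0 = C/N0 - 10*log10(R_b) = 86.7000 - 67.4586 = 19.2414 dB
Margin = Eb/N0 - Eb/N0_req = 19.2414 - 9.8 = 9.4414 dB (link closes)

9.4414 dB


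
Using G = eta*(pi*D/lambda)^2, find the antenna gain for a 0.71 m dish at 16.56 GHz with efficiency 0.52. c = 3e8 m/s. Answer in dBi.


lambda = c/f = 3e8 / 1.656e+10 = 0.01811594 m
G = eta*(pi*D/lambda)^2 = 0.52*(pi*0.71/0.01811594)^2
G = 7883.1164 (linear)
G = 10*log10(7883.1164) = 38.9670 dBi

38.9670 dBi


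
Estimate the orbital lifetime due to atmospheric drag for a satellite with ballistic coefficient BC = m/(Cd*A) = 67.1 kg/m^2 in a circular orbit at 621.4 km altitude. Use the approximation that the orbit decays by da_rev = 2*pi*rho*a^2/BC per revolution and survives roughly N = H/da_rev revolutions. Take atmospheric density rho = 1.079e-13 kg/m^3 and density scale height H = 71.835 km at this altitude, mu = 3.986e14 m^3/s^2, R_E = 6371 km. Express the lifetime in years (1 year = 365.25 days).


a = R_E + alt = 6992.4000 km = 6.9924e+06 m
da_rev = 2*pi*rho*a^2/BC = 2*pi*1.079e-13*(6.9924e+06)^2/67.1 = 0.494004973 m per revolution
N = H/da_rev = 71835.0000 m / 0.494004973 m = 145413.5158 revolutions
P = 2*pi*sqrt(a^3/mu) = 5819.0303 s
lifetime = N*P = 145413.5158 * 5819.0303 = 8.4616565e+08 s = 9793.5839 days
years = 9793.5839 / 365.25 = 26.8134 years

26.8134 years


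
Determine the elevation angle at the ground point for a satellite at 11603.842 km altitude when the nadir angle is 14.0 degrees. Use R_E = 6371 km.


r = R_E + alt = 17974.8420 km
Law of sines in the satellite / Earth-center / ground-point triangle:
  sin(nadir)/R_E = sin(90 + el)/r  =>  cos(el) = (r/R_E)*sin(nadir)
cos(el) = (17974.8420 / 6371.0000) * sin(14.0 deg) = 0.6825471
el = arccos(0.6825471) = 46.9570 deg
(Earth-central angle = 90 - nadir - el = 29.0430 deg)

46.9570 degrees


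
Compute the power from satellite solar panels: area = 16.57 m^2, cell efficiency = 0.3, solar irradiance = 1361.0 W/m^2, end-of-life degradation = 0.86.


P = area * eta * S * degradation
P = 16.57 * 0.3 * 1361.0 * 0.86
P = 5818.3567 W

5818.3567 W


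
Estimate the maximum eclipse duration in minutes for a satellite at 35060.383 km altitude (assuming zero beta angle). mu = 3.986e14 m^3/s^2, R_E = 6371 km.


r = 41431.3830 km
T = 1398.7951 min
Eclipse fraction = arcsin(R_E/r)/pi = arcsin(6371.0000/41431.3830)/pi
= arcsin(0.1537723)/pi = 0.04914223
Eclipse duration = 0.04914223 * 1398.7951 = 68.7399 min

68.7399 minutes


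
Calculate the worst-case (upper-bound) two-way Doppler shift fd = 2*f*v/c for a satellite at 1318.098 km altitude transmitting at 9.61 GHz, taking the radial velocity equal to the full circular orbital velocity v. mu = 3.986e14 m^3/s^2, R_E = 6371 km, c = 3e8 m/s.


r = 7.689098e+06 m
v = sqrt(mu/r) = 7199.9743 m/s (worst-case radial velocity)
f = 9.61 GHz = 9.61e+09 Hz
fd = 2*f*v/c = 2*9.61e+09*7199.9743/3.0e+08
fd = 461278.3565 Hz

461278.3565 Hz


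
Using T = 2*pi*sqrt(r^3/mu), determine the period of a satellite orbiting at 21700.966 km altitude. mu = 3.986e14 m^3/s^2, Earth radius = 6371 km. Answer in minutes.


r = 28071.9660 km = 2.8071966e+07 m
T = 2*pi*sqrt(r^3/mu) = 2*pi*sqrt(2.2121699e+22 / 3.986e14)
T = 46808.0409 s = 780.1340 min

780.1340 minutes


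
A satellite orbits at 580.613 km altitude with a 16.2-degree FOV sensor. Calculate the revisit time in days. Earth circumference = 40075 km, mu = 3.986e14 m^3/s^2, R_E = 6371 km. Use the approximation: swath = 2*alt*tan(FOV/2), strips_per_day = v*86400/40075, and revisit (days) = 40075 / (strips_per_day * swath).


swath = 2*580.613*tan(0.1413717) = 165.2669 km
v = sqrt(mu/r) = 7572.2659 m/s = 7.5723 km/s
strips/day = v*86400/40075 = 7.5723*86400/40075 = 16.3255
coverage/day = strips * swath = 16.3255 * 165.2669 = 2698.0627 km
revisit = 40075 / 2698.0627 = 14.8533 days

14.8533 days


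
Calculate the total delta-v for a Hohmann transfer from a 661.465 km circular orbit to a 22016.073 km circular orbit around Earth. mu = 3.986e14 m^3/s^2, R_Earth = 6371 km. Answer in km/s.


r1 = 7032.4650 km = 7.032465e+06 m
r2 = 28387.0730 km = 2.8387073e+07 m
dv1 = sqrt(mu/r1)*(sqrt(2*r2/(r1+r2)) - 1) = 2003.0528 m/s
dv2 = sqrt(mu/r2)*(1 - sqrt(2*r1/(r1+r2))) = 1385.8881 m/s
total dv = |dv1| + |dv2| = 2003.0528 + 1385.8881 = 3388.9409 m/s = 3.3889 km/s

3.3889 km/s


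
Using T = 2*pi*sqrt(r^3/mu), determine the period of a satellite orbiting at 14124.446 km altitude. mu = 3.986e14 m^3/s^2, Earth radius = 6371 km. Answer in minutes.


r = 20495.4460 km = 2.0495446e+07 m
T = 2*pi*sqrt(r^3/mu) = 2*pi*sqrt(8.6093848e+21 / 3.986e14)
T = 29200.9702 s = 486.6828 min

486.6828 minutes


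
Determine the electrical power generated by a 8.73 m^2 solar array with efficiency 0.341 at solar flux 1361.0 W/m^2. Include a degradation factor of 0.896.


P = area * eta * S * degradation
P = 8.73 * 0.341 * 1361.0 * 0.896
P = 3630.2352 W

3630.2352 W


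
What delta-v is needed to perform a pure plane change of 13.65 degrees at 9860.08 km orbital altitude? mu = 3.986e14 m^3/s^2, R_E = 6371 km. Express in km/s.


r = 16231.0800 km = 1.623108e+07 m
V = sqrt(mu/r) = 4955.5851 m/s
di = 13.65 deg = 0.2382374 rad
dV = 2*V*sin(di/2) = 2*4955.5851*sin(0.1191187)
dV = 1177.8159 m/s = 1.1778 km/s

1.1778 km/s


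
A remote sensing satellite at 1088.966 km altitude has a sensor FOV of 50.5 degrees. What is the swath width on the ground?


FOV = 50.5 deg = 0.8813913 rad
swath = 2 * alt * tan(FOV/2) = 2 * 1088.966 * tan(0.4406956)
swath = 2 * 1088.966 * 0.4716306
swath = 1027.1794 km

1027.1794 km


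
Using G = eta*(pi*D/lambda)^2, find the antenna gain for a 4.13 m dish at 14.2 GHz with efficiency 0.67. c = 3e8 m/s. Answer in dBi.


lambda = c/f = 3e8 / 1.42e+10 = 0.02112676 m
G = eta*(pi*D/lambda)^2 = 0.67*(pi*4.13/0.02112676)^2
G = 252702.0882 (linear)
G = 10*log10(252702.0882) = 54.0261 dBi

54.0261 dBi


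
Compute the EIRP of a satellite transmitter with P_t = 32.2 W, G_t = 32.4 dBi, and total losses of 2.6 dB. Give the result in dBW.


Pt = 32.2 W = 15.0786 dBW
EIRP = Pt_dBW + Gt - losses = 15.0786 + 32.4 - 2.6 = 44.8786 dBW

44.8786 dBW


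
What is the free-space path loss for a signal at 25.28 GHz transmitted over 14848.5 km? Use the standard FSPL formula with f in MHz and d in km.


f = 25.28 GHz = 25280.0000 MHz
d = 14848.5 km
FSPL = 32.44 + 20*log10(25280.0000) + 20*log10(14848.5)
FSPL = 32.44 + 88.0555 + 83.4337
FSPL = 203.9292 dB

203.9292 dB


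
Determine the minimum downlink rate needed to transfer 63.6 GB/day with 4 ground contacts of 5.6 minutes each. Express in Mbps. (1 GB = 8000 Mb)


total contact time = 4 * 5.6 * 60 = 1344.0000 s
data = 63.6 GB = 508800.0000 Mb
rate = 508800.0000 / 1344.0000 = 378.5714 Mbps

378.5714 Mbps


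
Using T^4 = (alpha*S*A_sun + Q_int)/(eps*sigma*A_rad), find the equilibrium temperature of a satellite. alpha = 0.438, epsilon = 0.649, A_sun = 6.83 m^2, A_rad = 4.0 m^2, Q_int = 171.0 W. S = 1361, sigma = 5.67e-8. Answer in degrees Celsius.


Numerator = alpha*S*A_sun + Q_int = 0.438*1361*6.83 + 171.0 = 4242.4859 W
Denominator = eps*sigma*A_rad = 0.649*5.67e-8*4.0 = 1.471932e-07 W/K^4
T^4 = 2.8822567e+10 K^4
T = 412.0341 K = 138.8841 C

138.8841 degrees Celsius


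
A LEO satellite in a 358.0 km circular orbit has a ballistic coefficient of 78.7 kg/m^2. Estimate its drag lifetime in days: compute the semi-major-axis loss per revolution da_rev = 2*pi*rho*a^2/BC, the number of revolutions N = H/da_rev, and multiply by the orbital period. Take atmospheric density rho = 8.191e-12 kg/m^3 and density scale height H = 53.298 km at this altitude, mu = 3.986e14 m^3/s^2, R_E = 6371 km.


a = R_E + alt = 6729.0000 km = 6.729e+06 m
da_rev = 2*pi*rho*a^2/BC = 2*pi*8.191e-12*(6.729e+06)^2/78.7 = 29.610321 m per revolution
N = H/da_rev = 53298.0000 m / 29.610321 m = 1799.9805 revolutions
P = 2*pi*sqrt(a^3/mu) = 5493.3468 s
lifetime = N*P = 1799.9805 * 5493.3468 = 9.8879169e+06 s = 114.4435 days

114.4435 days


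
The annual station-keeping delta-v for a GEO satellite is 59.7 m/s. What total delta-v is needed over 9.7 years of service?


dV = rate * years = 59.7 * 9.7
dV = 579.0900 m/s

579.0900 m/s


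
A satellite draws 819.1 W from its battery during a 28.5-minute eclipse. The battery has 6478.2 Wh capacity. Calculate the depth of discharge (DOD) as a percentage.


E_used = P * t / 60 = 819.1 * 28.5 / 60 = 389.0725 Wh
DOD = E_used / E_total * 100 = 389.0725 / 6478.2 * 100
DOD = 6.0059 %

6.0059 %


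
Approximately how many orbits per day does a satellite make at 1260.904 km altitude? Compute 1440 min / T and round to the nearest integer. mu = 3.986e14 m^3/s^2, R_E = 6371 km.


r = 7.631904e+06 m
T = 2*pi*sqrt(r^3/mu) = 6635.3001 s = 110.5883 min
revs/day = 1440 / 110.5883 = 13.0213
Rounded: 13 revolutions per day

13 revolutions per day


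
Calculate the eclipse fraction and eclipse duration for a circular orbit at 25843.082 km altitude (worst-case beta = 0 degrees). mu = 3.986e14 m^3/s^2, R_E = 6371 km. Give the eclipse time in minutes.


r = 32214.0820 km
T = 959.0221 min
Eclipse fraction = arcsin(R_E/r)/pi = arcsin(6371.0000/32214.0820)/pi
= arcsin(0.1977707)/pi = 0.06337013
Eclipse duration = 0.06337013 * 959.0221 = 60.7734 min

60.7734 minutes


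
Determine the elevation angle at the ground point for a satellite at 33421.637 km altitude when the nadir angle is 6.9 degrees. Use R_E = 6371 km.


r = R_E + alt = 39792.6370 km
Law of sines in the satellite / Earth-center / ground-point triangle:
  sin(nadir)/R_E = sin(90 + el)/r  =>  cos(el) = (r/R_E)*sin(nadir)
cos(el) = (39792.6370 / 6371.0000) * sin(6.9 deg) = 0.7503628
el = arccos(0.7503628) = 41.3782 deg
(Earth-central angle = 90 - nadir - el = 41.7218 deg)

41.3782 degrees


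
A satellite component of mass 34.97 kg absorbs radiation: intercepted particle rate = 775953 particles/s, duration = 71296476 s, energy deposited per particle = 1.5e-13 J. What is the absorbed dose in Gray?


Total energy deposited = rate * time * E_per
  = 775953 * 71296476 * 1.5e-13 = 8.2984 J
Dose = E_total / mass = 8.2984 / 34.97
Dose = 0.2373007 Gy

0.2373 Gy


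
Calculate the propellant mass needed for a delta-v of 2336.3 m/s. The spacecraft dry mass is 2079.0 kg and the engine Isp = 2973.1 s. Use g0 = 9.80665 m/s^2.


ve = Isp * g0 = 2973.1 * 9.80665 = 29156.151115 m/s
mass ratio = exp(dv/ve) = exp(2336.3/29156.151115) = 1.08342856
m_prop = m_dry * (mr - 1) = 2079.0 * (1.08342856 - 1)
m_prop = 173.4480 kg

173.4480 kg


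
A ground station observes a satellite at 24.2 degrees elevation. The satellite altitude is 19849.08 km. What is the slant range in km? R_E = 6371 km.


h = 19849.08 km, el = 24.2 deg
d = -R_E*sin(el) + sqrt((R_E*sin(el))^2 + 2*R_E*h + h^2)
d = -6371.0000*sin(0.4223697) + sqrt((6371.0000*0.409923)^2 + 2*6371.0000*19849.08 + 19849.08^2)
d = 22956.3977 km

22956.3977 km


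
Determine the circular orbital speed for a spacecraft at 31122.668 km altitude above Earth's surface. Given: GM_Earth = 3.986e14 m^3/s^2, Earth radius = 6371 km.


r = R_E + alt = 6371.0 + 31122.668 = 37493.6680 km = 3.7493668e+07 m
v = sqrt(mu/r) = sqrt(3.986e14 / 3.7493668e+07) = 3260.5411 m/s = 3.2605 km/s

3.2605 km/s


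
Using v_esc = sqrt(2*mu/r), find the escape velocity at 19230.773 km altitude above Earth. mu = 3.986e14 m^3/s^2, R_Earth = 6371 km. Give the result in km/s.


r = 6371.0 + 19230.773 = 25601.7730 km = 2.5601773e+07 m
v_esc = sqrt(2*mu/r) = sqrt(2*3.986e14 / 2.5601773e+07)
v_esc = 5580.1853 m/s = 5.5802 km/s

5.5802 km/s


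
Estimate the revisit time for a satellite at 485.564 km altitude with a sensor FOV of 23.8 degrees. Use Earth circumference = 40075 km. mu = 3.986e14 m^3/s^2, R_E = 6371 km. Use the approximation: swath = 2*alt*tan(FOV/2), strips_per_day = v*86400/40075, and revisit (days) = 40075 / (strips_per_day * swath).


swath = 2*485.564*tan(0.2076942) = 204.6488 km
v = sqrt(mu/r) = 7624.5704 m/s = 7.6246 km/s
strips/day = v*86400/40075 = 7.6246*86400/40075 = 16.4383
coverage/day = strips * swath = 16.4383 * 204.6488 = 3364.0677 km
revisit = 40075 / 3364.0677 = 11.9127 days

11.9127 days


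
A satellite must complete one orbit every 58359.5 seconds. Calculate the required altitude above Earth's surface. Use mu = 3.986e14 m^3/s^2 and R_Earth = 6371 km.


T = 58359.5 s
r = (mu*T^2/(4*pi^2))^(1/3) = (3.986e14 * 58359.5^2 / (4*pi^2))^(1/3)
r = 3.2518729e+07 m = 32518.7289 km
alt = r - R_E = 32518.7289 - 6371 = 26147.7289 km

26147.7289 km


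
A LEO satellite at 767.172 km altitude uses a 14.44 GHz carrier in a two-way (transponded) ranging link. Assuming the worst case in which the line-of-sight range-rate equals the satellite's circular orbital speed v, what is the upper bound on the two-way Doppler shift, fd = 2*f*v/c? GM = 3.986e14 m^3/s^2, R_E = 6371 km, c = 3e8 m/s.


r = 7.138172e+06 m
v = sqrt(mu/r) = 7472.6586 m/s (worst-case radial velocity)
f = 14.44 GHz = 1.444e+10 Hz
fd = 2*f*v/c = 2*1.444e+10*7472.6586/3.0e+08
fd = 719367.9373 Hz

719367.9373 Hz


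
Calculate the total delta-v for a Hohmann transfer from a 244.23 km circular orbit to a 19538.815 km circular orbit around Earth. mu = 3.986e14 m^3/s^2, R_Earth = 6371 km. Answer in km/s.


r1 = 6615.2300 km = 6.61523e+06 m
r2 = 25909.8150 km = 2.5909815e+07 m
dv1 = sqrt(mu/r1)*(sqrt(2*r2/(r1+r2)) - 1) = 2035.5282 m/s
dv2 = sqrt(mu/r2)*(1 - sqrt(2*r1/(r1+r2))) = 1420.6775 m/s
total dv = |dv1| + |dv2| = 2035.5282 + 1420.6775 = 3456.2056 m/s = 3.4562 km/s

3.4562 km/s


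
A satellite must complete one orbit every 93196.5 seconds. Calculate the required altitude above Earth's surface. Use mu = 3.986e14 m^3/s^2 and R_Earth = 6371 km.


T = 93196.5 s
r = (mu*T^2/(4*pi^2))^(1/3) = (3.986e14 * 93196.5^2 / (4*pi^2))^(1/3)
r = 4.4428221e+07 m = 44428.2207 km
alt = r - R_E = 44428.2207 - 6371 = 38057.2207 km

38057.2207 km


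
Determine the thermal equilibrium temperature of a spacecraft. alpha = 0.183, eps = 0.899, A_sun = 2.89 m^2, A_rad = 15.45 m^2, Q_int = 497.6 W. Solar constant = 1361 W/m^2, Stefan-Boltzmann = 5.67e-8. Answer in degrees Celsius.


Numerator = alpha*S*A_sun + Q_int = 0.183*1361*2.89 + 497.6 = 1217.3921 W
Denominator = eps*sigma*A_rad = 0.899*5.67e-8*15.45 = 7.8753748e-07 W/K^4
T^4 = 1.5458211e+09 K^4
T = 198.2850 K = -74.8650 C

-74.8650 degrees Celsius


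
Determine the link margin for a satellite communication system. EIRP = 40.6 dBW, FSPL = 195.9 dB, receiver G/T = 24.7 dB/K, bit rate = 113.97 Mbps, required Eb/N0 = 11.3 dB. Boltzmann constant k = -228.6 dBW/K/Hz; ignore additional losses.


C/N0 = EIRP - FSPL + G/T - k = 40.6 - 195.9 + 24.7 - (-228.6)
C/N0 = 98.0000 dB-Hz
R_b = 113.97 Mbps = 1.1397e+08 bps -> 10*log10(R_b) = 80.5679 dB-Hz
Eb/N0 = C/N0 - 10*log10(R_b) = 98.0000 - 80.5679 = 17.4321 dB
Margin = Eb/N0 - Eb/N0_req = 17.4321 - 11.3 = 6.1321 dB (link closes)

6.1321 dB


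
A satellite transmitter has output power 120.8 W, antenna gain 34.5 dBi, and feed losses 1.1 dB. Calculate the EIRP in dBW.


Pt = 120.8 W = 20.8207 dBW
EIRP = Pt_dBW + Gt - losses = 20.8207 + 34.5 - 1.1 = 54.2207 dBW

54.2207 dBW


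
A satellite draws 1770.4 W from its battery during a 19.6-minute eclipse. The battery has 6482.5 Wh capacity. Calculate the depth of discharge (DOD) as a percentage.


E_used = P * t / 60 = 1770.4 * 19.6 / 60 = 578.3307 Wh
DOD = E_used / E_total * 100 = 578.3307 / 6482.5 * 100
DOD = 8.9214 %

8.9214 %


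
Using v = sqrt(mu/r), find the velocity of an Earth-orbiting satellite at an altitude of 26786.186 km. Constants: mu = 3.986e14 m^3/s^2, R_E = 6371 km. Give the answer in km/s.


r = R_E + alt = 6371.0 + 26786.186 = 33157.1860 km = 3.3157186e+07 m
v = sqrt(mu/r) = sqrt(3.986e14 / 3.3157186e+07) = 3467.2073 m/s = 3.4672 km/s

3.4672 km/s


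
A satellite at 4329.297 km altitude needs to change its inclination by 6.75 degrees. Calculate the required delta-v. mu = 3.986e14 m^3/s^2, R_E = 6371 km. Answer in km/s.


r = 10700.2970 km = 1.0700297e+07 m
V = sqrt(mu/r) = 6103.3845 m/s
di = 6.75 deg = 0.1178097 rad
dV = 2*V*sin(di/2) = 2*6103.3845*sin(0.05890486)
dV = 718.6223 m/s = 0.7186223 km/s

0.7186 km/s


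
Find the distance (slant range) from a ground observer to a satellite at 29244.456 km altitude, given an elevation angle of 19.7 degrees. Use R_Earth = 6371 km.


h = 29244.456 km, el = 19.7 deg
d = -R_E*sin(el) + sqrt((R_E*sin(el))^2 + 2*R_E*h + h^2)
d = -6371.0000*sin(0.3438299) + sqrt((6371.0000*0.3370953)^2 + 2*6371.0000*29244.456 + 29244.456^2)
d = 32959.1090 km

32959.1090 km


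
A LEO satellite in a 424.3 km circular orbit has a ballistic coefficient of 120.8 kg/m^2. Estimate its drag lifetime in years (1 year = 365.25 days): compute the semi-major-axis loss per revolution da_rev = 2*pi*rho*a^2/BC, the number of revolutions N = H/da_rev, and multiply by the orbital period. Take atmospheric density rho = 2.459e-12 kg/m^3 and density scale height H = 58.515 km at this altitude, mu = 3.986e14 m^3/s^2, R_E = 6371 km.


a = R_E + alt = 6795.3000 km = 6.7953e+06 m
da_rev = 2*pi*rho*a^2/BC = 2*pi*2.459e-12*(6.7953e+06)^2/120.8 = 5.905936 m per revolution
N = H/da_rev = 58515.0000 m / 5.905936 m = 9907.8284 revolutions
P = 2*pi*sqrt(a^3/mu) = 5574.7343 s
lifetime = N*P = 9907.8284 * 5574.7343 = 5.5233511e+07 s = 639.2767 days
years = 639.2767 / 365.25 = 1.7502 years

1.7502 years


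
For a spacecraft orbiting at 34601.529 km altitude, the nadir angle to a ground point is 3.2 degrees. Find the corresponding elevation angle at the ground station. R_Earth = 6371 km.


r = R_E + alt = 40972.5290 km
Law of sines in the satellite / Earth-center / ground-point triangle:
  sin(nadir)/R_E = sin(90 + el)/r  =>  cos(el) = (r/R_E)*sin(nadir)
cos(el) = (40972.5290 / 6371.0000) * sin(3.2 deg) = 0.3589936
el = arccos(0.3589936) = 68.9616 deg
(Earth-central angle = 90 - nadir - el = 17.8384 deg)

68.9616 degrees


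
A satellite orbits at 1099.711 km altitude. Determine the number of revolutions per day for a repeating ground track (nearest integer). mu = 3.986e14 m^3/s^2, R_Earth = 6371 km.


r = 7.470711e+06 m
T = 2*pi*sqrt(r^3/mu) = 6426.1983 s = 107.1033 min
revs/day = 1440 / 107.1033 = 13.4450
Rounded: 13 revolutions per day

13 revolutions per day


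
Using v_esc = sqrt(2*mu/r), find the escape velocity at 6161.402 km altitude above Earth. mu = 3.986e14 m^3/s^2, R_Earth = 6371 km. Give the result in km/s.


r = 6371.0 + 6161.402 = 12532.4020 km = 1.2532402e+07 m
v_esc = sqrt(2*mu/r) = sqrt(2*3.986e14 / 1.2532402e+07)
v_esc = 7975.6573 m/s = 7.9757 km/s

7.9757 km/s


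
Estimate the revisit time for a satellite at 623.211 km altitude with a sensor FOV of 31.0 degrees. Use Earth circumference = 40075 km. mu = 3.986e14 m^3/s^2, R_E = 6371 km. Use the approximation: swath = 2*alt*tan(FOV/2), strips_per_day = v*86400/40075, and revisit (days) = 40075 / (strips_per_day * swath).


swath = 2*623.211*tan(0.270526) = 345.6634 km
v = sqrt(mu/r) = 7549.1713 m/s = 7.5492 km/s
strips/day = v*86400/40075 = 7.5492*86400/40075 = 16.2757
coverage/day = strips * swath = 16.2757 * 345.6634 = 5625.9116 km
revisit = 40075 / 5625.9116 = 7.1233 days

7.1233 days


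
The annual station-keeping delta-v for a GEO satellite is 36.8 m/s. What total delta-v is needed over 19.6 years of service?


dV = rate * years = 36.8 * 19.6
dV = 721.2800 m/s

721.2800 m/s


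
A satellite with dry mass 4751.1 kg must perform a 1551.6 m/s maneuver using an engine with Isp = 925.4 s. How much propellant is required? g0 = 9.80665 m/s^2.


ve = Isp * g0 = 925.4 * 9.80665 = 9075.073910 m/s
mass ratio = exp(dv/ve) = exp(1551.6/9075.073910) = 1.18645968
m_prop = m_dry * (mr - 1) = 4751.1 * (1.18645968 - 1)
m_prop = 885.8886 kg

885.8886 kg


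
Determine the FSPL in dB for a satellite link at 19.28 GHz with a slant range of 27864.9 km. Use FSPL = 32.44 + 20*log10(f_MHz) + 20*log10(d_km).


f = 19.28 GHz = 19280.0000 MHz
d = 27864.9 km
FSPL = 32.44 + 20*log10(19280.0000) + 20*log10(27864.9)
FSPL = 32.44 + 85.7021 + 88.9011
FSPL = 207.0433 dB

207.0433 dB


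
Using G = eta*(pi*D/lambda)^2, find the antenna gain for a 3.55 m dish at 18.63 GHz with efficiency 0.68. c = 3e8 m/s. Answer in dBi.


lambda = c/f = 3e8 / 1.863e+10 = 0.01610306 m
G = eta*(pi*D/lambda)^2 = 0.68*(pi*3.55/0.01610306)^2
G = 326173.4179 (linear)
G = 10*log10(326173.4179) = 55.1345 dBi

55.1345 dBi


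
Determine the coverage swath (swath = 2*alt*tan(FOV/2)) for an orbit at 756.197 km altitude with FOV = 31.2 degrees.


FOV = 31.2 deg = 0.5445427 rad
swath = 2 * alt * tan(FOV/2) = 2 * 756.197 * tan(0.2722714)
swath = 2 * 756.197 * 0.279205
swath = 422.2680 km

422.2680 km


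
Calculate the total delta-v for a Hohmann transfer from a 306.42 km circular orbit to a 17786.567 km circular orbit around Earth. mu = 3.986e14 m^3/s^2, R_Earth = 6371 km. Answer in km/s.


r1 = 6677.4200 km = 6.67742e+06 m
r2 = 24157.5670 km = 2.4157567e+07 m
dv1 = sqrt(mu/r1)*(sqrt(2*r2/(r1+r2)) - 1) = 1945.1105 m/s
dv2 = sqrt(mu/r2)*(1 - sqrt(2*r1/(r1+r2))) = 1388.7703 m/s
total dv = |dv1| + |dv2| = 1945.1105 + 1388.7703 = 3333.8808 m/s = 3.3339 km/s

3.3339 km/s


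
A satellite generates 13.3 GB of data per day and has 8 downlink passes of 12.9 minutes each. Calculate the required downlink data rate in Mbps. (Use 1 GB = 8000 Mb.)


total contact time = 8 * 12.9 * 60 = 6192.0000 s
data = 13.3 GB = 106400.0000 Mb
rate = 106400.0000 / 6192.0000 = 17.1835 Mbps

17.1835 Mbps


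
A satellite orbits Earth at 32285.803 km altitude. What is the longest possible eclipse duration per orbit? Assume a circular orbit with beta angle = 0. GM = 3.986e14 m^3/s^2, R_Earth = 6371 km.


r = 38656.8030 km
T = 1260.6626 min
Eclipse fraction = arcsin(R_E/r)/pi = arcsin(6371.0000/38656.8030)/pi
= arcsin(0.1648093)/pi = 0.05270086
Eclipse duration = 0.05270086 * 1260.6626 = 66.4380 min

66.4380 minutes


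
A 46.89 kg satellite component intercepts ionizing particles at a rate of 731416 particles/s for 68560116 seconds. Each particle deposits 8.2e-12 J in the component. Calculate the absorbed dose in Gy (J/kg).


Total energy deposited = rate * time * E_per
  = 731416 * 68560116 * 8.2e-12 = 411.1969 J
Dose = E_total / mass = 411.1969 / 46.89
Dose = 8.7694 Gy

8.7694 Gy


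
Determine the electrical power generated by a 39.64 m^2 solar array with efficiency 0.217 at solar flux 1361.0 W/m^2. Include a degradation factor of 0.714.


P = area * eta * S * degradation
P = 39.64 * 0.217 * 1361.0 * 0.714
P = 8358.9113 W

8358.9113 W


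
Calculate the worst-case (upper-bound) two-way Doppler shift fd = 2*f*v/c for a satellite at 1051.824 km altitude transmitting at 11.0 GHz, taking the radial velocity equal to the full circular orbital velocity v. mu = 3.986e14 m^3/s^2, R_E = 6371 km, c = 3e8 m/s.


r = 7.422824e+06 m
v = sqrt(mu/r) = 7327.9765 m/s (worst-case radial velocity)
f = 11.0 GHz = 1.1e+10 Hz
fd = 2*f*v/c = 2*1.1e+10*7327.9765/3.0e+08
fd = 537384.9404 Hz

537384.9404 Hz


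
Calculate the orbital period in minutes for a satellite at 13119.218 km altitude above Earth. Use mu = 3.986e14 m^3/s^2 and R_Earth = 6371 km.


r = 19490.2180 km = 1.9490218e+07 m
T = 2*pi*sqrt(r^3/mu) = 2*pi*sqrt(7.4037218e+21 / 3.986e14)
T = 27079.2272 s = 451.3205 min

451.3205 minutes


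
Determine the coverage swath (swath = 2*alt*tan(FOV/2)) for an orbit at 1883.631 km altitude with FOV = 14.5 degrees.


FOV = 14.5 deg = 0.2530727 rad
swath = 2 * alt * tan(FOV/2) = 2 * 1883.631 * tan(0.1265364)
swath = 2 * 1883.631 * 0.1272161
swath = 479.2563 km

479.2563 km


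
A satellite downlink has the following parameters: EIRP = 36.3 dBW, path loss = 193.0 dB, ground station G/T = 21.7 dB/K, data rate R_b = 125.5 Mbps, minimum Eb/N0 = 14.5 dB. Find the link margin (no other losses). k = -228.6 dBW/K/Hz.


C/N0 = EIRP - FSPL + G/T - k = 36.3 - 193.0 + 21.7 - (-228.6)
C/N0 = 93.6000 dB-Hz
R_b = 125.5 Mbps = 1.255e+08 bps -> 10*log10(R_b) = 80.9864 dB-Hz
Eb/N0 = C/N0 - 10*log10(R_b) = 93.6000 - 80.9864 = 12.6136 dB
Margin = Eb/N0 - Eb/N0_req = 12.6136 - 14.5 = -1.8864 dB (negative margin: link does not close)

-1.8864 dB


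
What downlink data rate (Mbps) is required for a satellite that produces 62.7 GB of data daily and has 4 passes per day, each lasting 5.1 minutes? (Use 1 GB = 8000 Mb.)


total contact time = 4 * 5.1 * 60 = 1224.0000 s
data = 62.7 GB = 501600.0000 Mb
rate = 501600.0000 / 1224.0000 = 409.8039 Mbps

409.8039 Mbps


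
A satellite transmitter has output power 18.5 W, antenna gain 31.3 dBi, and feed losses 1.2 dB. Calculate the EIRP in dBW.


Pt = 18.5 W = 12.6717 dBW
EIRP = Pt_dBW + Gt - losses = 12.6717 + 31.3 - 1.2 = 42.7717 dBW

42.7717 dBW


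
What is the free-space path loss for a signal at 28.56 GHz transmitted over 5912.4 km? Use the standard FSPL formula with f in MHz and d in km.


f = 28.56 GHz = 28560.0000 MHz
d = 5912.4 km
FSPL = 32.44 + 20*log10(28560.0000) + 20*log10(5912.4)
FSPL = 32.44 + 89.1152 + 75.4353
FSPL = 196.9904 dB

196.9904 dB
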